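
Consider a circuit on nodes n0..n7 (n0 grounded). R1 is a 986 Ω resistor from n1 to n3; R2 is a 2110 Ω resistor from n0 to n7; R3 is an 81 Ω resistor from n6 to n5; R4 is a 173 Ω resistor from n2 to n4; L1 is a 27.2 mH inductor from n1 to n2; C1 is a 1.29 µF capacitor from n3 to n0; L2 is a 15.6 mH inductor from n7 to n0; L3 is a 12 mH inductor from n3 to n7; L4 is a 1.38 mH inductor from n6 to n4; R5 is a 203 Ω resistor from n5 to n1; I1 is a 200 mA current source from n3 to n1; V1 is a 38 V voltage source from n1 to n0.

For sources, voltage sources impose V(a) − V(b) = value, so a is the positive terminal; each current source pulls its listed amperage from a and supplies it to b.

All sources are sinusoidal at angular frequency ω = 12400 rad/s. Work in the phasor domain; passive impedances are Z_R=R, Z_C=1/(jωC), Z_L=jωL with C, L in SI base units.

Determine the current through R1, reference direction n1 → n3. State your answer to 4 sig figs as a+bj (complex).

0.03965-0.01243j A

Element admittances at ω=12400 rad/s:
  Y(R1) = 0.001014+0.000j S between n1,n3
  Y(R2) = 0.0004739+0.000j S between n0,n7
  Y(R3) = 0.01235+0.000j S between n6,n5
  Y(R4) = 0.005780+0.000j S between n2,n4
  Y(L1) = 0.000-0.002965j S between n1,n2
  Y(C1) = 0.000+0.01600j S between n3,n0
  Y(L2) = 0.000-0.005170j S between n7,n0
  Y(L3) = 0.000-0.006720j S between n3,n7
  Y(L4) = 0.000-0.05844j S between n6,n4
  Y(R5) = 0.004926+0.000j S between n5,n1
  I1: injects 0.2 A into n1 (from n3)
  V1: constraint V(n1)−V(n0) = 38
Assemble and solve the 8×8 MNA system:
  V(n1)=38.00+0.000j  V(n2)=38.00+0.000j  V(n3)=-1.093+12.26j  V(n4)=38.00+0.000j  V(n5)=38.00+0.000j  V(n6)=38.00+0.000j  V(n7)=-0.3411+6.942j
  i(V1)=0.1604+0.01243j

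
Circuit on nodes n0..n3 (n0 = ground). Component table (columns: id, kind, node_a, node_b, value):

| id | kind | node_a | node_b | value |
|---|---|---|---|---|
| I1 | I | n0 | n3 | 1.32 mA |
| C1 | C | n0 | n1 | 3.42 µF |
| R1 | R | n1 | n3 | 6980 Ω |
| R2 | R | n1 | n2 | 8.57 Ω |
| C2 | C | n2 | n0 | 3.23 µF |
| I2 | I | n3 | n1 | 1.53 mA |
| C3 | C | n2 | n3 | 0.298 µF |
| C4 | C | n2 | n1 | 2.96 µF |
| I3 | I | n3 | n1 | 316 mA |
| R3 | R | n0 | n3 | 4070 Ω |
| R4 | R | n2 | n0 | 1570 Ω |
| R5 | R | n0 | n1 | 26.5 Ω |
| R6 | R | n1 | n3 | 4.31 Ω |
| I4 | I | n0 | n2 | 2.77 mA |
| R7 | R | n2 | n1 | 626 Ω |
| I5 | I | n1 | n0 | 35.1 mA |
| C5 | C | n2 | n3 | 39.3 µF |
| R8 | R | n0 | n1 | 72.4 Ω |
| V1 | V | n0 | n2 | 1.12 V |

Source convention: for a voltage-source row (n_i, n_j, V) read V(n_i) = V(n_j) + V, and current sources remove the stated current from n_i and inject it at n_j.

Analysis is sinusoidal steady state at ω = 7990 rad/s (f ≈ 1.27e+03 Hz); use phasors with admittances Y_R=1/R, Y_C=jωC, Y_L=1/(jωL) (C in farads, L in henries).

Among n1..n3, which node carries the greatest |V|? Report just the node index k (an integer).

3

Apply KCL at each of the 3 non-ground nodes and solve the resulting linear system.
Node n1: branches {C1, R1, R2, I2, C4, I3, R5, R6, R7, I5, R8} → V_1 = -0.3222+0.1629j
Node n2: branches {R2, C2, C3, C4, R4, I4, R7, C5, V1} → V_2 = -1.120+0.000j
Node n3: branches {I1, R1, I2, C3, I3, R3, R6, C5} → V_3 = -1.239+0.3254j
Source currents: i(V1)=0.008935-0.02923j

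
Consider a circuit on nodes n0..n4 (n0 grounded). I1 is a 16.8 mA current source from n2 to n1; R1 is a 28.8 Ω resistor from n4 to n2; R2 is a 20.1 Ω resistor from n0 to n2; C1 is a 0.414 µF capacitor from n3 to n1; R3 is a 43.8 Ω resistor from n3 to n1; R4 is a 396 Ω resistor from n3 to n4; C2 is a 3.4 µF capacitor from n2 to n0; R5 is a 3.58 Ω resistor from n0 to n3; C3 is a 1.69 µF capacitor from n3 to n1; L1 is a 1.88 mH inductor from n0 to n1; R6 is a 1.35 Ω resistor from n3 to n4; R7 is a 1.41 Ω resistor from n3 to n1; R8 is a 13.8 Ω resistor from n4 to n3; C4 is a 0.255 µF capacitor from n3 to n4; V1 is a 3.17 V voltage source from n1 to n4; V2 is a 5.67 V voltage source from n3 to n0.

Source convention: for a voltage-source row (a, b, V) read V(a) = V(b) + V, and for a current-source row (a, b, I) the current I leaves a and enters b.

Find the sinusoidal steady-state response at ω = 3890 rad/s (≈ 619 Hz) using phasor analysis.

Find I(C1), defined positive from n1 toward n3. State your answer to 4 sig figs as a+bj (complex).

Element admittances at ω=3890 rad/s:
  I1: injects 0.0168 A into n1 (from n2)
  Y(R1) = 0.03472+0.000j S between n4,n2
  Y(R2) = 0.04975+0.000j S between n0,n2
  Y(C1) = 0.000+0.001610j S between n3,n1
  Y(R3) = 0.02283+0.000j S between n3,n1
  Y(R4) = 0.002525+0.000j S between n3,n4
  Y(C2) = 0.000+0.01323j S between n2,n0
  Y(R5) = 0.2793+0.000j S between n0,n3
  Y(C3) = 0.000+0.006574j S between n3,n1
  Y(L1) = 0.000-0.1367j S between n0,n1
  Y(R6) = 0.7407+0.000j S between n3,n4
  Y(R7) = 0.7092+0.000j S between n3,n1
  Y(R8) = 0.07246+0.000j S between n4,n3
  Y(C4) = 0.000+0.0009919j S between n3,n4
  V1: constraint V(n1)−V(n4) = 3.17
  V2: constraint V(n3)−V(n0) = 5.67
Assemble and solve the 6×6 MNA system:
  V(n1)=7.242+0.6192j  V(n2)=1.479+0.02299j  V(n3)=5.670+0.000j  V(n4)=4.072+0.6192j
  i(V1)=-1.214+0.5242j  i(V2)=-1.742+0.9696j

-0.0009971+0.002532j A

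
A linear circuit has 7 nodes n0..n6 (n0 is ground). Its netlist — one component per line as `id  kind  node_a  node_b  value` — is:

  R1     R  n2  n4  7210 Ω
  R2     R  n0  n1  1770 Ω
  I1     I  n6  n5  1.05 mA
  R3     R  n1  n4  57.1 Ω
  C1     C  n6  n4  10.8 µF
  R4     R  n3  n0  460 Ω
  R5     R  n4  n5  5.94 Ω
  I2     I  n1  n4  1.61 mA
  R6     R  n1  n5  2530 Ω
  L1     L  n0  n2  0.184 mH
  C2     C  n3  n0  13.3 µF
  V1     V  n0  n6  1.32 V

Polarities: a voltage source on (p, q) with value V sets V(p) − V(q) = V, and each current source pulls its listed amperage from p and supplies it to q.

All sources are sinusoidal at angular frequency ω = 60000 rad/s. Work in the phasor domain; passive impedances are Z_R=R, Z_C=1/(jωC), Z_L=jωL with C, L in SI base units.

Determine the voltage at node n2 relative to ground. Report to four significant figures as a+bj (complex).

MNA unknowns: 6 node voltages V₁..V_6 plus 1 source current (V1)
R1: Y=0.0001387+0.000j on G[2,4]
R2: Y=0.0005650+0.000j on G[0,1]
I1: z[6]−=0.00105, z[5]+=0.00105
R3: Y=0.01751+0.000j on G[1,4]
C1: Y=0.000+0.6480j on G[6,4]
R4: Y=0.002174+0.000j on G[3,0]
R5: Y=0.1684+0.000j on G[4,5]
I2: z[1]−=0.00161, z[4]+=0.00161
R6: Y=0.0003953+0.000j on G[1,5]
L1: Y=0.000-0.09058j on G[0,2]
C2: Y=0.000+0.7980j on G[3,0]
V1: row V0−V6=1.32, i_V1 at 0,6
solve → V1=-1.367-0.003000j, V2=1.643e-06-0.002021j, V3=0.000+0.000j, V4=-1.320-0.003094j, V5=-1.314-0.003094j, V6=-1.320+0.000j
aux → i_V1=-0.0009552-1.844e-06j

1.643e-06-0.002021j V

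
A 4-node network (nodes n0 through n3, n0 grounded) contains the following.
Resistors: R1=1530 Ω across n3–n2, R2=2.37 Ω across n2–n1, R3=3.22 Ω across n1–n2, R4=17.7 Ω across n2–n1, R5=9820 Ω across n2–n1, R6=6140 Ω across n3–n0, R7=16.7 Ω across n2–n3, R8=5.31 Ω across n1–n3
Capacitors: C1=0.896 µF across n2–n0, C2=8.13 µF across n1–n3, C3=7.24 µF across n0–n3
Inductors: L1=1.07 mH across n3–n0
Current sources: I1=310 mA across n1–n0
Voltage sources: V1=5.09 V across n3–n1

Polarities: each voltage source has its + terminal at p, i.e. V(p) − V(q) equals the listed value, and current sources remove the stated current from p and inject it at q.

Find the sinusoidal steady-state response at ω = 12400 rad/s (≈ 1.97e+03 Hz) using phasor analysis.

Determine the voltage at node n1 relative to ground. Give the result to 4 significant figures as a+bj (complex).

MNA unknowns: 3 node voltages V₁..V_3 plus 1 source current (V1)
R1: Y=0.0006536+0.000j on G[3,2]
C1: Y=0.000+0.01111j on G[2,0]
L1: Y=0.000-0.07537j on G[3,0]
R2: Y=0.4219+0.000j on G[2,1]
R3: Y=0.3106+0.000j on G[1,2]
R4: Y=0.05650+0.000j on G[2,1]
R5: Y=0.0001018+0.000j on G[2,1]
I1: z[1]−=0.31, z[0]+=0.31
R6: Y=0.0001629+0.000j on G[3,0]
C2: Y=0.000+0.1008j on G[1,3]
R7: Y=0.05988+0.000j on G[2,3]
C3: Y=0.000+0.08978j on G[0,3]
R8: Y=0.1883+0.000j on G[1,3]
V1: row V3−V1=5.09, i_V1 at 3,1
solve → V1=-3.179+12.15j, V2=-2.657+12.18j, V3=1.911+12.15j
aux → i_V1=-1.060-0.5405j

-3.179+12.15j V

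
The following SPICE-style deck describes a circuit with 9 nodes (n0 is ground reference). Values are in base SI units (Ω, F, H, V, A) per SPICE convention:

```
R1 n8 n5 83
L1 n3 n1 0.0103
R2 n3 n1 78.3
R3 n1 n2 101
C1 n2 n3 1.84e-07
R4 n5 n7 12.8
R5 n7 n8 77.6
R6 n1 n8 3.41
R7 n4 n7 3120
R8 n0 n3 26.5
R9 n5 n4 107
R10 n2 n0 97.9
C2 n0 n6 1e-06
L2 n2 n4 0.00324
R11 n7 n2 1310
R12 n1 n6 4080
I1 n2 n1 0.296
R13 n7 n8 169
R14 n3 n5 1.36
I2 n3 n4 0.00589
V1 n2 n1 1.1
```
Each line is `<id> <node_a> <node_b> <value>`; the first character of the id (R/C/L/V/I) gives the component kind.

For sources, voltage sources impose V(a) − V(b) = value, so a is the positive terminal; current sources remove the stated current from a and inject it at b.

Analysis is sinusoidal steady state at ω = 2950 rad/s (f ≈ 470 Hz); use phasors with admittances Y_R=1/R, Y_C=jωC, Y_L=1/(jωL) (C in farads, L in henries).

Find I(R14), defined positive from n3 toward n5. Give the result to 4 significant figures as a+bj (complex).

Apply KCL at each of the 8 non-ground nodes and solve the resulting linear system.
Node n1: branches {L1, R2, R3, R6, R12, I1, V1} → V_1 = -0.3749-0.08925j
Node n2: branches {R3, C1, R10, L2, R11, I1, V1} → V_2 = 0.7251-0.08925j
Node n3: branches {L1, R2, C1, R8, R14, I2} → V_3 = -0.1939+0.02493j
Node n4: branches {R7, R9, L2, I2} → V_4 = 0.7126-0.1162j
Node n5: branches {R1, R4, R9, R14} → V_5 = -0.1877+0.01942j
Node n6: branches {C2, R12} → V_6 = -0.009935+0.03033j
Node n7: branches {R4, R5, R7, R11, R13} → V_7 = -0.2104-0.0009639j
Node n8: branches {R1, R5, R6, R13} → V_8 = -0.3584-0.08009j
Source currents: i(V1)=-0.3179+0.001785j

-0.004582+0.004058j A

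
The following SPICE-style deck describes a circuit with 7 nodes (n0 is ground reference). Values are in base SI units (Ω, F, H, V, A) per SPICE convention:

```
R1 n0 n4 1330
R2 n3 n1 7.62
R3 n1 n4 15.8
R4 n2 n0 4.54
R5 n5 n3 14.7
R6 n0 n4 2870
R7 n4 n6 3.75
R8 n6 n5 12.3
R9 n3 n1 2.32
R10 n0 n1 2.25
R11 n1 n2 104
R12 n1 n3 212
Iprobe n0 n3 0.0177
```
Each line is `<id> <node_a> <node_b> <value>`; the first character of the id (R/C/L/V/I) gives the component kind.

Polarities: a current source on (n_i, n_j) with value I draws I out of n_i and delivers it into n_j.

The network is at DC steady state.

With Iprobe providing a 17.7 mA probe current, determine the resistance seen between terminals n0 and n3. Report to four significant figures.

Element admittances at DC:
  Y(R1) = 0.0007519 S between n0,n4
  Y(R2) = 0.1312 S between n3,n1
  Y(R3) = 0.06329 S between n1,n4
  Y(R4) = 0.2203 S between n2,n0
  Y(R5) = 0.06803 S between n5,n3
  Y(R6) = 0.0003484 S between n0,n4
  Y(R7) = 0.2667 S between n4,n6
  Y(R8) = 0.08130 S between n6,n5
  Y(R9) = 0.4310 S between n3,n1
  Y(R10) = 0.4444 S between n0,n1
  Y(R11) = 0.009615 S between n1,n2
  Y(R12) = 0.004717 S between n1,n3
  Iprobe: injects 0.0177 A into n3 (from n0)
Assemble and solve the 6×6 MNA system:
  V(n1)=0.03890  V(n2)=0.001627  V(n3)=0.06895  V(n4)=0.04854  V(n5)=0.05919  V(n6)=0.05103

R_eq = 3.895 Ω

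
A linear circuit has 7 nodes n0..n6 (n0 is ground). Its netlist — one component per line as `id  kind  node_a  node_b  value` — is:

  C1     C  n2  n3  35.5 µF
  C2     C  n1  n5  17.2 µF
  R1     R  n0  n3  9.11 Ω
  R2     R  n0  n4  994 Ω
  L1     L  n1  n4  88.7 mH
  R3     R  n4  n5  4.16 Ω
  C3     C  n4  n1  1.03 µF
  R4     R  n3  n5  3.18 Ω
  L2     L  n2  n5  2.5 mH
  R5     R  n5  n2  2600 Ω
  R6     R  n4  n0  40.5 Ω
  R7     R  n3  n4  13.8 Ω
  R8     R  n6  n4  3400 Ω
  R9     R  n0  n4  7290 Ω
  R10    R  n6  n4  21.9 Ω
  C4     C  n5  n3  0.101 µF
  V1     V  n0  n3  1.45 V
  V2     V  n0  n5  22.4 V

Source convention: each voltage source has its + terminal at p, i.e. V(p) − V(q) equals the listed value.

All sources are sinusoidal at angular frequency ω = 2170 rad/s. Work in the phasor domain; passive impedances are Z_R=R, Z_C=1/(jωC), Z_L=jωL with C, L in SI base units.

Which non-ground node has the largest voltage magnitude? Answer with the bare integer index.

Element admittances at ω=2170 rad/s:
  Y(C1) = 0.000+0.07704j S between n2,n3
  Y(C2) = 0.000+0.03732j S between n1,n5
  Y(R1) = 0.1098+0.000j S between n0,n3
  Y(R2) = 0.001006+0.000j S between n0,n4
  Y(L1) = 0.000-0.005195j S between n1,n4
  Y(R3) = 0.2404+0.000j S between n4,n5
  Y(C3) = 0.000+0.002235j S between n4,n1
  Y(R4) = 0.3145+0.000j S between n3,n5
  Y(L2) = 0.000-0.1843j S between n2,n5
  Y(R5) = 0.0003846+0.000j S between n5,n2
  Y(R6) = 0.02469+0.000j S between n4,n0
  Y(R7) = 0.07246+0.000j S between n3,n4
  Y(R8) = 0.0002941+0.000j S between n6,n4
  Y(R9) = 0.0001372+0.000j S between n0,n4
  Y(R10) = 0.04566+0.000j S between n6,n4
  Y(C4) = 0.000+0.0002192j S between n5,n3
  V1: constraint V(n0)−V(n3) = 1.45
  V2: constraint V(n0)−V(n5) = 22.4
Assemble and solve the 8×8 MNA system:
  V(n1)=-22.93-0.005063j  V(n2)=-37.44+0.05392j  V(n3)=-1.450+0.000j  V(n4)=-16.21+0.05877j  V(n5)=-22.40+0.000j  V(n6)=-16.21+0.05877j
  i(V1)=7.503+2.773j  i(V2)=-8.080-2.771j

2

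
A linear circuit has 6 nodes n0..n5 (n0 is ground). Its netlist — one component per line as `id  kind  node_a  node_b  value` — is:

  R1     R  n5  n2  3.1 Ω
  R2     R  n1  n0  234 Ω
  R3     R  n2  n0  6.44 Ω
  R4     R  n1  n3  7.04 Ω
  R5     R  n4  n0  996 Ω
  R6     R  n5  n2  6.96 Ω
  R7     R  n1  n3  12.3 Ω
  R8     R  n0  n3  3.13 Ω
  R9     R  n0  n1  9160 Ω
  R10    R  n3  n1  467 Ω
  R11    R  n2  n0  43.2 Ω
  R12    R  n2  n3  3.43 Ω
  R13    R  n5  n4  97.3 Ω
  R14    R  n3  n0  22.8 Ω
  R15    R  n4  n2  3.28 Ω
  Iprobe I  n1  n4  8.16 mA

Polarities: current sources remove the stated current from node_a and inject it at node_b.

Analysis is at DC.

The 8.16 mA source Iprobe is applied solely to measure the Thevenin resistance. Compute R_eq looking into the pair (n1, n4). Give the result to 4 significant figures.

Apply KCL at each of the 5 non-ground nodes and solve the resulting linear system.
Node n1: branches {R2, R4, R7, R9, R10, Iprobe} → V_1 = -0.04158
Node n2: branches {R1, R3, R6, R11, R12, R15} → V_2 = 0.01343
Node n3: branches {R4, R7, R8, R10, R12, R14} → V_3 = -0.006202
Node n4: branches {R5, R13, R15, Iprobe} → V_4 = 0.03922
Node n5: branches {R1, R6, R13} → V_5 = 0.01399

R_eq = 9.902 Ω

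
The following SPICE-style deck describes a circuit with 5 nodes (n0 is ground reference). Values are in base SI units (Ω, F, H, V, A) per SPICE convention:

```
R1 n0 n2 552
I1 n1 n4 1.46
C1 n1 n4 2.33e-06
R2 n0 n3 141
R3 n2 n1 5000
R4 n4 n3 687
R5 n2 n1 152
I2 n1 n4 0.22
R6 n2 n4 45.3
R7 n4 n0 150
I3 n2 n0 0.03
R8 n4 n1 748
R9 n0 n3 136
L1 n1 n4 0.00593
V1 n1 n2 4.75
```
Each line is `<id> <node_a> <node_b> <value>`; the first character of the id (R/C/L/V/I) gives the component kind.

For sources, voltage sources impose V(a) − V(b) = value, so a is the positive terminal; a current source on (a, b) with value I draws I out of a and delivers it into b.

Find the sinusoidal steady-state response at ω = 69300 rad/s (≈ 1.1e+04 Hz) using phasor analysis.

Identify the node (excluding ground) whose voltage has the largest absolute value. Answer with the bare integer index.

2

Apply KCL at each of the 4 non-ground nodes and solve the resulting linear system.
Node n1: branches {I1, C1, R3, R5, I2, R8, L1, V1} → V_1 = -3.430+7.968j
Node n2: branches {R1, R3, R5, R6, I3, V1} → V_2 = -8.180+7.968j
Node n3: branches {R2, R4, R9} → V_3 = -0.1740-0.1654j
Node n4: branches {I1, C1, R4, I2, R6, R7, R8, L1} → V_4 = -1.900-1.807j
Source currents: i(V1)=-0.1556+0.2302j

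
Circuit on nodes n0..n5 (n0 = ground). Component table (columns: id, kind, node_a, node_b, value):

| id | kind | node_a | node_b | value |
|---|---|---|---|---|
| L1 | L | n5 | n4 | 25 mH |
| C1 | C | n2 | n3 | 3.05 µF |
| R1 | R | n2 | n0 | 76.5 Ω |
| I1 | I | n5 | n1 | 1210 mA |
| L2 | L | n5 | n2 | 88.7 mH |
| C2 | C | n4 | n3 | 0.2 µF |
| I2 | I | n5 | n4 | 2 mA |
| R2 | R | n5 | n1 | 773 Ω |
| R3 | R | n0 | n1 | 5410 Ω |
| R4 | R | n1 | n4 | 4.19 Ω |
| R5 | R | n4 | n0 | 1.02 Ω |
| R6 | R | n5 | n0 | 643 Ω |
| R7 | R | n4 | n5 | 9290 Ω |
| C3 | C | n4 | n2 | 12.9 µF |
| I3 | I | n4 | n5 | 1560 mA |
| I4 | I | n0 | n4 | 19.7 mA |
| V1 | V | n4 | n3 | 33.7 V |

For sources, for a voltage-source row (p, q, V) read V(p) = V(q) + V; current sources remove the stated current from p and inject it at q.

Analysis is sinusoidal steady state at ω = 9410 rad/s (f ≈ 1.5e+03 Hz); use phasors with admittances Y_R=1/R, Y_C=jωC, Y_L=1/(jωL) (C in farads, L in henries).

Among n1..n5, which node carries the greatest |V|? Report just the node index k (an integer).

5

MNA unknowns: 5 node voltages V₁..V_5 plus 1 source current (V1)
L1: Y=0.000-0.004251j on G[5,4]
C1: Y=0.000+0.02870j on G[2,3]
R1: Y=0.01307+0.000j on G[2,0]
I1: z[5]−=1.21, z[1]+=1.21
L2: Y=0.000-0.001198j on G[5,2]
C2: Y=0.000+0.001882j on G[4,3]
I2: z[5]−=0.002, z[4]+=0.002
R2: Y=0.001294+0.000j on G[5,1]
R3: Y=0.0001848+0.000j on G[0,1]
R4: Y=0.2387+0.000j on G[1,4]
R5: Y=0.9804+0.000j on G[4,0]
R6: Y=0.001555+0.000j on G[5,0]
R7: Y=0.0001076+0.000j on G[4,5]
C3: Y=0.000+0.1214j on G[4,2]
I3: z[4]−=1.56, z[5]+=1.56
I4: z[0]−=0.0197, z[4]+=0.0197
V1: row V4−V3=33.7, i_V1 at 4,3
solve → V1=5.244+0.2070j, V2=-6.548-1.050j, V3=-33.63-0.06645j, V4=0.06506-0.06645j, V5=26.07+50.69j
aux → i_V1=-0.02822-0.8408j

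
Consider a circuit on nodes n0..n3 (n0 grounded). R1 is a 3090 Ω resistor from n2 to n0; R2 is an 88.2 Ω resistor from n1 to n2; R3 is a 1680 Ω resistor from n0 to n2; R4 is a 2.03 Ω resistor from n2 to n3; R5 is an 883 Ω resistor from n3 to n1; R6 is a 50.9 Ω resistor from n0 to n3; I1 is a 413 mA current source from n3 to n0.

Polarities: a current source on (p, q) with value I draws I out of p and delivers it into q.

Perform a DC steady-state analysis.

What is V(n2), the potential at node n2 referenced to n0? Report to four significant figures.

-20.05 V

Apply KCL at each of the 3 non-ground nodes and solve the resulting linear system.
Node n1: branches {R2, R5} → V_1 = -20.05
Node n2: branches {R1, R2, R3, R4} → V_2 = -20.05
Node n3: branches {R4, R5, R6, I1} → V_3 = -20.08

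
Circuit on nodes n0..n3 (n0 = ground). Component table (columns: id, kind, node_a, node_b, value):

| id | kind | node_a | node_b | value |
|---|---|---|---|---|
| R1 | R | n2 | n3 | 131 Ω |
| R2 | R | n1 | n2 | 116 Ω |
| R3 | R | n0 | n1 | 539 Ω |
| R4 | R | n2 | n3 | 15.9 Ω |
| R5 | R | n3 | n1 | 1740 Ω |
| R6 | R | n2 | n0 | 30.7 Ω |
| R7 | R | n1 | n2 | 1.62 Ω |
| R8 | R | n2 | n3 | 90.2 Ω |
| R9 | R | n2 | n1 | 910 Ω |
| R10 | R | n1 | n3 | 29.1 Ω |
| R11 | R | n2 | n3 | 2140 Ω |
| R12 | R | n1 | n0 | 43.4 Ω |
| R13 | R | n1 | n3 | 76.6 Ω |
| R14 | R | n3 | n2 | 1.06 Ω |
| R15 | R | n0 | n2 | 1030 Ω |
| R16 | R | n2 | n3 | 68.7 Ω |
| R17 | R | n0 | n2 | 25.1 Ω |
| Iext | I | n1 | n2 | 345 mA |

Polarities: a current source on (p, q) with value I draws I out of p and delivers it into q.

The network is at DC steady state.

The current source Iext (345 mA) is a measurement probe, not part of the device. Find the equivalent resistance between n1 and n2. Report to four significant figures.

R_eq = 1.446 Ω

Apply KCL at each of the 3 non-ground nodes and solve the resulting linear system.
Node n1: branches {R2, R3, R5, R7, R9, R10, R12, R13, Iext} → V_1 = -0.3725
Node n2: branches {R1, R2, R4, R6, R7, R8, R9, R11, R14, R15, R16, R17, Iext} → V_2 = 0.1264
Node n3: branches {R1, R4, R5, R8, R10, R11, R13, R14, R16} → V_3 = 0.1044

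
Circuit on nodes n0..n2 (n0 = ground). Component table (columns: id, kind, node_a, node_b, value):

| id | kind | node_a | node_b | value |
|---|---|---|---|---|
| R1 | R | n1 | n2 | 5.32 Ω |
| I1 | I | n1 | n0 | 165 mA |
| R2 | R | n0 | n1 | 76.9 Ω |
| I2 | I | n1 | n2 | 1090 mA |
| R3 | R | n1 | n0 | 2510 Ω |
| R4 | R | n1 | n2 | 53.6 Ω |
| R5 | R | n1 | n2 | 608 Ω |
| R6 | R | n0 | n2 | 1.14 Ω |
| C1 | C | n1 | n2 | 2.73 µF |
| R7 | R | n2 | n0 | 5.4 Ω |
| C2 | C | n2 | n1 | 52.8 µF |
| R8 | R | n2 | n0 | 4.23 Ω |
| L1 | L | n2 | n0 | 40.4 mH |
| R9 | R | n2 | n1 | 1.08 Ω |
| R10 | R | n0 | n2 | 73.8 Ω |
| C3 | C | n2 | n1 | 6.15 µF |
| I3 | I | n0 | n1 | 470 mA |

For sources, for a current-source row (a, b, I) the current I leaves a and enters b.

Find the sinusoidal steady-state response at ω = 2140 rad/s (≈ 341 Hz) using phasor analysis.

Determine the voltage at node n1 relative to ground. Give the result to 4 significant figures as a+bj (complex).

-0.4409+0.07923j V

MNA unknowns: 2 node voltages V₁..V_2
R1: Y=0.1880+0.000j on G[1,2]
I1: z[1]−=0.165, z[0]+=0.165
R2: Y=0.01300+0.000j on G[0,1]
I2: z[1]−=1.09, z[2]+=1.09
R3: Y=0.0003984+0.000j on G[1,0]
R4: Y=0.01866+0.000j on G[1,2]
R5: Y=0.001645+0.000j on G[1,2]
R6: Y=0.8772+0.000j on G[0,2]
C1: Y=0.000+0.005842j on G[1,2]
R7: Y=0.1852+0.000j on G[2,0]
C2: Y=0.000+0.1130j on G[2,1]
R8: Y=0.2364+0.000j on G[2,0]
L1: Y=0.000-0.01157j on G[2,0]
R9: Y=0.9259+0.000j on G[2,1]
R10: Y=0.01355+0.000j on G[0,2]
C3: Y=0.000+0.01316j on G[2,1]
I3: z[0]−=0.47, z[1]+=0.47
solve → V1=-0.4409+0.07923j, V2=0.2369+0.001279j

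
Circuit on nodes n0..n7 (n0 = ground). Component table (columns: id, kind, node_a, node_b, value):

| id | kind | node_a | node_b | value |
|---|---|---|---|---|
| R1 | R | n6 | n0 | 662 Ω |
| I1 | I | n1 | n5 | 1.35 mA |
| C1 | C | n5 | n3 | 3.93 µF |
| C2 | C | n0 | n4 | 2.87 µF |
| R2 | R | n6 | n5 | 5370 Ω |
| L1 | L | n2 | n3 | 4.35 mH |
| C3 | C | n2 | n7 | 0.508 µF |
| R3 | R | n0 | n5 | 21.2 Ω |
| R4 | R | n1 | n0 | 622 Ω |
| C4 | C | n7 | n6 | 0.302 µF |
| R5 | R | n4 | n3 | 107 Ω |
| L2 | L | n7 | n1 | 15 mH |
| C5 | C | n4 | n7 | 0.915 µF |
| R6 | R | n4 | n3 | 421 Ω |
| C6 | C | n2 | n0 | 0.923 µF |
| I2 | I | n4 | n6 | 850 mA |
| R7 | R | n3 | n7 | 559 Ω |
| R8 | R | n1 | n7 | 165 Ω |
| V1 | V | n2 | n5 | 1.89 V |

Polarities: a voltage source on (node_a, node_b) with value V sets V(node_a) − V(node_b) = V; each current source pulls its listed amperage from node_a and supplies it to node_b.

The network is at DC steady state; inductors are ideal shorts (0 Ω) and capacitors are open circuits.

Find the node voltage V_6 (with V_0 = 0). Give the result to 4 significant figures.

MNA unknowns: 7 node voltages V₁..V_7 plus 3 source currents (L1, L2, V1)
R1: Y=0.001511 on G[6,0]
I1: z[1]−=0.00135, z[5]+=0.00135
C1: Y=0.000 on G[5,3]
C2: Y=0.000 on G[0,4]
R2: Y=0.0001862 on G[6,5]
L1: row V2−V3=0, i_L1 at 2,3
C3: Y=0.000 on G[2,7]
R3: Y=0.04717 on G[0,5]
R4: Y=0.001608 on G[1,0]
C4: Y=0.000 on G[7,6]
R5: Y=0.009346 on G[4,3]
L2: row V7−V1=0, i_L2 at 7,1
C5: Y=0.000 on G[4,7]
R6: Y=0.002375 on G[4,3]
C6: Y=0.000 on G[2,0]
I2: z[4]−=0.85, z[6]+=0.85
R7: Y=0.001789 on G[3,7]
R8: Y=0.006061 on G[1,7]
V1: row V2−V5=1.89, i_V1 at 2,5
solve → V1=-7.684, V2=-13.84, V3=-13.84, V4=-86.35, V5=-15.73, V6=499.2, V7=-7.684
aux → i_L1=0.8390, i_L2=-0.01100, i_V1=-0.8390

499.2 V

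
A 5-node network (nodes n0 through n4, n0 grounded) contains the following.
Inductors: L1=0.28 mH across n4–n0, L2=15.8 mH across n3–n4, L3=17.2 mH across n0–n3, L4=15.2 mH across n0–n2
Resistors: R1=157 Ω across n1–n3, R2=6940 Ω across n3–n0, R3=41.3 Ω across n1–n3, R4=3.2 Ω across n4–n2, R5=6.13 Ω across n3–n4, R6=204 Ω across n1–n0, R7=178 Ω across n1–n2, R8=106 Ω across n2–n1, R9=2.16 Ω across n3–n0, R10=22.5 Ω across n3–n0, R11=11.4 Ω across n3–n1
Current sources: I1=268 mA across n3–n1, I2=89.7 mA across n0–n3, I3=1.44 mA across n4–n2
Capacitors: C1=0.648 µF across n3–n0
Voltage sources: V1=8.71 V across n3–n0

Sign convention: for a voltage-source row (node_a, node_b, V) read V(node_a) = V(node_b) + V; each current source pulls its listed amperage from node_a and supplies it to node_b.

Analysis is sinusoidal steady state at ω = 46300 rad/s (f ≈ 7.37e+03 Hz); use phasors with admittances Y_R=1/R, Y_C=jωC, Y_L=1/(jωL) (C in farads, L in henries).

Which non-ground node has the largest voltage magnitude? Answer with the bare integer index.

Element admittances at ω=46300 rad/s:
  Y(L1) = 0.000-0.07714j S between n4,n0
  Y(R1) = 0.006369+0.000j S between n1,n3
  Y(L2) = 0.000-0.001367j S between n3,n4
  Y(R2) = 0.0001441+0.000j S between n3,n0
  I1: injects 0.268 A into n1 (from n3)
  I2: injects 0.0897 A into n3 (from n0)
  Y(C1) = 0.000+0.03000j S between n3,n0
  Y(R3) = 0.02421+0.000j S between n1,n3
  Y(R4) = 0.3125+0.000j S between n4,n2
  Y(R5) = 0.1631+0.000j S between n3,n4
  Y(R6) = 0.004902+0.000j S between n1,n0
  Y(R7) = 0.005618+0.000j S between n1,n2
  Y(R8) = 0.009434+0.000j S between n2,n1
  Y(R9) = 0.4630+0.000j S between n3,n0
  Y(L3) = 0.000-0.001256j S between n0,n3
  Y(R10) = 0.04444+0.000j S between n3,n0
  I3: injects 0.00144 A into n2 (from n4)
  Y(R11) = 0.08772+0.000j S between n3,n1
  Y(L4) = 0.000-0.001421j S between n0,n2
  V1: constraint V(n3)−V(n0) = 8.71
Assemble and solve the 5×5 MNA system:
  V(n1)=10.21+0.3452j  V(n2)=7.480+3.171j  V(n3)=8.710+0.000j  V(n4)=7.359+3.273j
  i(V1)=-4.638+0.3262j

1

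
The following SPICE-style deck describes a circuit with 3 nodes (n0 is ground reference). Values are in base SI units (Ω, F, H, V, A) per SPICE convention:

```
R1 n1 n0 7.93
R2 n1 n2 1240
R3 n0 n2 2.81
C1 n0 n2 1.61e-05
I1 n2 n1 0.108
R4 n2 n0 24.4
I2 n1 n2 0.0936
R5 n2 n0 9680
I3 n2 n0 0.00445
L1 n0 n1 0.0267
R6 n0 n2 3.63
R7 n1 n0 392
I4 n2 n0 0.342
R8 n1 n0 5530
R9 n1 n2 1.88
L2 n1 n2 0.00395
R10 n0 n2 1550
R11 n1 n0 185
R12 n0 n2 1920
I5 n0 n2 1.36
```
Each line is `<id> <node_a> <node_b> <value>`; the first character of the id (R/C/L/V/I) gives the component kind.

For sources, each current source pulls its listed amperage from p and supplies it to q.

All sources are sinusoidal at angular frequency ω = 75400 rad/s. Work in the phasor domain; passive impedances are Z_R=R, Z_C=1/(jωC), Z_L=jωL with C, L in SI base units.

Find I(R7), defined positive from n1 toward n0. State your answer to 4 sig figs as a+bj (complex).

Element admittances at ω=75400 rad/s:
  Y(R1) = 0.1261+0.000j S between n1,n0
  Y(R2) = 0.0008065+0.000j S between n1,n2
  Y(R3) = 0.3559+0.000j S between n0,n2
  Y(C1) = 0.000+1.214j S between n0,n2
  I1: injects 0.108 A into n1 (from n2)
  Y(R4) = 0.04098+0.000j S between n2,n0
  I2: injects 0.0936 A into n2 (from n1)
  Y(R5) = 0.0001033+0.000j S between n2,n0
  I3: injects 0.00445 A into n0 (from n2)
  Y(L1) = 0.000-0.0004967j S between n0,n1
  Y(R6) = 0.2755+0.000j S between n0,n2
  Y(R7) = 0.002551+0.000j S between n1,n0
  I4: injects 0.342 A into n0 (from n2)
  Y(R8) = 0.0001808+0.000j S between n1,n0
  Y(R9) = 0.5319+0.000j S between n1,n2
  Y(L2) = 0.000-0.003358j S between n1,n2
  Y(R10) = 0.0006452+0.000j S between n0,n2
  Y(R11) = 0.005405+0.000j S between n1,n0
  Y(R12) = 0.0005208+0.000j S between n0,n2
  I5: injects 1.36 A into n2 (from n0)
Assemble and solve the 2×2 MNA system:
  V(n1)=0.3240-0.4705j  V(n2)=0.3790-0.5890j

0.0008267-0.001200j A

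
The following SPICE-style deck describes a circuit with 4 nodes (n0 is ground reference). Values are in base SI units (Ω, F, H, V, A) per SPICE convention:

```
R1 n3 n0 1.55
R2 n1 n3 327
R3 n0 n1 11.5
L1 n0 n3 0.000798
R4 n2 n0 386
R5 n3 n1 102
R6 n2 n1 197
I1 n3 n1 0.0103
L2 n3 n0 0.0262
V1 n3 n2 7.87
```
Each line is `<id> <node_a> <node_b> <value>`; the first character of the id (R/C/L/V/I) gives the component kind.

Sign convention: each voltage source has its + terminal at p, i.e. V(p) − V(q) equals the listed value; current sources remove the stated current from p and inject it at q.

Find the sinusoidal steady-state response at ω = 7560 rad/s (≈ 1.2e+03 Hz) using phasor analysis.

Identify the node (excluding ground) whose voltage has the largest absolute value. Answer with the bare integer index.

2

MNA unknowns: 3 node voltages V₁..V_3 plus 1 source current (V1)
R1: Y=0.6452+0.000j on G[3,0]
R2: Y=0.003058+0.000j on G[1,3]
R3: Y=0.08696+0.000j on G[0,1]
L1: Y=0.000-0.1658j on G[0,3]
R4: Y=0.002591+0.000j on G[2,0]
R5: Y=0.009804+0.000j on G[3,1]
R6: Y=0.005076+0.000j on G[2,1]
I1: z[3]−=0.0103, z[1]+=0.0103
L2: Y=0.000-0.005049j on G[3,0]
V1: row V3−V2=7.87, i_V1 at 3,2
solve → V1=-0.2718+0.002805j, V2=-7.806+0.01640j, V3=0.06363+0.01640j
aux → i_V1=-0.05847+0.0001115j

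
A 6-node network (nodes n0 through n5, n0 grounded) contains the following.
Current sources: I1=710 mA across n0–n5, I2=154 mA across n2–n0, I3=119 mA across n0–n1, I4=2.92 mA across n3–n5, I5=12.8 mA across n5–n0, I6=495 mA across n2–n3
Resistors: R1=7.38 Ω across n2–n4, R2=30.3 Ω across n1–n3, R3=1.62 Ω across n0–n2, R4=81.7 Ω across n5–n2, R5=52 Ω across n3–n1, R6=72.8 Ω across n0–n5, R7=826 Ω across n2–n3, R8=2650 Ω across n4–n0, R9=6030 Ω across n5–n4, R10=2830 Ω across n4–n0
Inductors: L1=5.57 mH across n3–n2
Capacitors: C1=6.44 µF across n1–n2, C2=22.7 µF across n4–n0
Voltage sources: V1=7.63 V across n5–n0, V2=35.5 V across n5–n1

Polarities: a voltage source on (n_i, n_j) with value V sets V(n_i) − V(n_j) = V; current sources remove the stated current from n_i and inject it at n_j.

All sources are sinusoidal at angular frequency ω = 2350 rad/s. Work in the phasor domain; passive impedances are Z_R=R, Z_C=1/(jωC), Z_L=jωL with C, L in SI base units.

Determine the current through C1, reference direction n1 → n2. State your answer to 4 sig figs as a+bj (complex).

Element admittances at ω=2350 rad/s:
  I1: injects 0.71 A into n5 (from n0)
  Y(R1) = 0.1355+0.000j S between n2,n4
  I2: injects 0.154 A into n0 (from n2)
  I3: injects 0.119 A into n1 (from n0)
  Y(R2) = 0.03300+0.000j S between n1,n3
  Y(R3) = 0.6173+0.000j S between n0,n2
  Y(R4) = 0.01224+0.000j S between n5,n2
  Y(R5) = 0.01923+0.000j S between n3,n1
  Y(R6) = 0.01374+0.000j S between n0,n5
  I4: injects 0.00292 A into n5 (from n3)
  Y(L1) = 0.000-0.07640j S between n3,n2
  Y(C1) = 0.000+0.01513j S between n1,n2
  Y(R7) = 0.001211+0.000j S between n2,n3
  Y(R8) = 0.0003774+0.000j S between n4,n0
  Y(R9) = 0.0001658+0.000j S between n5,n4
  I5: injects 0.0128 A into n0 (from n5)
  Y(R10) = 0.0003534+0.000j S between n4,n0
  I6: injects 0.495 A into n3 (from n2)
  Y(C2) = 0.000+0.05334j S between n4,n0
  V1: constraint V(n5)−V(n0) = 7.63
  V2: constraint V(n5)−V(n1) = 35.5
Assemble and solve the 7×7 MNA system:
  V(n1)=-27.87+0.000j  V(n2)=-1.761+0.1243j  V(n3)=-7.063-7.576j  V(n4)=-1.468+0.6975j  V(n5)=7.630+0.000j
  i(V1)=1.683+0.001020j  i(V2)=-1.204+0.0006173j

0.001882-0.3951j A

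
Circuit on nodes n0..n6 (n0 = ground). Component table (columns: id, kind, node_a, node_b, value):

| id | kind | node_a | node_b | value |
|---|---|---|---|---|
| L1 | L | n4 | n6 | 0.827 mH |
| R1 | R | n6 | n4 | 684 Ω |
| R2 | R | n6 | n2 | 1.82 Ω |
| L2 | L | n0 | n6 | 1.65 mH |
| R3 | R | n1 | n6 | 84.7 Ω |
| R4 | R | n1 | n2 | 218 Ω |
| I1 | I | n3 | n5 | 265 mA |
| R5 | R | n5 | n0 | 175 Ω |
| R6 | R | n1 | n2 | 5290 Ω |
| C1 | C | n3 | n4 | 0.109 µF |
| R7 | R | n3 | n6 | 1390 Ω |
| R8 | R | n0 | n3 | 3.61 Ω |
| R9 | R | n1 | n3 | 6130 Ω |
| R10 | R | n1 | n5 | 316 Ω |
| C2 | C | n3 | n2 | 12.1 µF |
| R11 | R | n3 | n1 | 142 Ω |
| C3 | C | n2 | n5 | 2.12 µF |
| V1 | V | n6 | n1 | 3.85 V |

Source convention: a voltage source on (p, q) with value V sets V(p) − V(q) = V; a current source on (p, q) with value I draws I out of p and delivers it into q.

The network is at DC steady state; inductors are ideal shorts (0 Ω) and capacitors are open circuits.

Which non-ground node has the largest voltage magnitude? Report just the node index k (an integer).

5

Element admittances at DC:
  L1: short n4↔n6 (DC inductor)
  Y(R1) = 0.001462 S between n6,n4
  Y(R2) = 0.5495 S between n6,n2
  L2: short n0↔n6 (DC inductor)
  Y(R3) = 0.01181 S between n1,n6
  Y(R4) = 0.004587 S between n1,n2
  I1: injects 0.265 A into n5 (from n3)
  Y(R5) = 0.005714 S between n5,n0
  Y(R6) = 0.0001890 S between n1,n2
  Y(C1) = 0.000 S between n3,n4
  Y(R7) = 0.0007194 S between n3,n6
  Y(R8) = 0.2770 S between n0,n3
  Y(R9) = 0.0001631 S between n1,n3
  Y(R10) = 0.003165 S between n1,n5
  Y(C2) = 0.000 S between n3,n2
  Y(R11) = 0.007042 S between n3,n1
  Y(C3) = 0.000 S between n2,n5
  V1: constraint V(n6)−V(n1) = 3.85
Assemble and solve the 9×9 MNA system:
  V(n1)=-3.850  V(n2)=-0.03318  V(n3)=-1.027  V(n4)=0.000  V(n5)=28.47  V(n6)=0.000
  i(L1)=0.000  i(L2)=-0.1219  i(V1)=-0.1863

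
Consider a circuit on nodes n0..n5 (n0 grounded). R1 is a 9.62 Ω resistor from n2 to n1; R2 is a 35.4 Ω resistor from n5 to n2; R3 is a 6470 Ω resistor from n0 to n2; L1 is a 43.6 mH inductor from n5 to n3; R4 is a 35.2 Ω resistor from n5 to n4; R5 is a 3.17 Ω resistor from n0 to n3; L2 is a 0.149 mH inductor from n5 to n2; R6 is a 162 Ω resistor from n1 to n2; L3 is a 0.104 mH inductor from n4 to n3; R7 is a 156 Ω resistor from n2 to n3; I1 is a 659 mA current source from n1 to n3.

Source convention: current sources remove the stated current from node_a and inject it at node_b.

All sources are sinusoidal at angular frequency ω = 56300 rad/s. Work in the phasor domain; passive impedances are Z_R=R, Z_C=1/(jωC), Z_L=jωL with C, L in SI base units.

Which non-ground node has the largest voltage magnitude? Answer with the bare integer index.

1

Apply KCL at each of the 5 non-ground nodes and solve the resulting linear system.
Node n1: branches {R1, R6, I1} → V_1 = -26.01-6.062j
Node n2: branches {R1, R2, R3, L2, R6, R7} → V_2 = -20.03-6.062j
Node n3: branches {L1, R5, L3, R7, I1} → V_3 = 0.009812+0.002970j
Node n4: branches {R4, L3} → V_4 = -0.1787-3.081j
Node n5: branches {R2, L1, R4, L2} → V_5 = -18.72-1.948j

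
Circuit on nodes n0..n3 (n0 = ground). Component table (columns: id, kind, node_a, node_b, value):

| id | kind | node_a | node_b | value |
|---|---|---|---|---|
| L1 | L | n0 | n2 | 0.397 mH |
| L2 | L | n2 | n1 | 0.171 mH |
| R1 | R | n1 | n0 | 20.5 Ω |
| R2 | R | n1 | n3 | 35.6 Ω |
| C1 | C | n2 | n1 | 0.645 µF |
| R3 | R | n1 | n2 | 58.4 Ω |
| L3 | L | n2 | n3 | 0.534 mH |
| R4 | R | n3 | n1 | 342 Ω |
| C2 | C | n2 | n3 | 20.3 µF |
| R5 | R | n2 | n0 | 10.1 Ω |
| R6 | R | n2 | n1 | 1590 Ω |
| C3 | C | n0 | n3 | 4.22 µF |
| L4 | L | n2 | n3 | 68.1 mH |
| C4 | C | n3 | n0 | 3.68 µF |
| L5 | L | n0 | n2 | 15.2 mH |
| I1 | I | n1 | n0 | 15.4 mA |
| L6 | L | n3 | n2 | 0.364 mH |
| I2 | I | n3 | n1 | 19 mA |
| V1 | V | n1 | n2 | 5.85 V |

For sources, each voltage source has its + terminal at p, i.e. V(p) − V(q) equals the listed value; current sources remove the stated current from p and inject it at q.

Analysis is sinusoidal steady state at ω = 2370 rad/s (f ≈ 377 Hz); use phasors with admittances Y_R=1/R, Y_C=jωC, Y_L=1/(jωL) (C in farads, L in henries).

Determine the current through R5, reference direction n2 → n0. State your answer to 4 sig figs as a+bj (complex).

-0.003738-0.02712j A

MNA unknowns: 3 node voltages V₁..V_3 plus 1 source current (V1)
L1: Y=0.000-1.063j on G[0,2]
L2: Y=0.000-2.467j on G[2,1]
R1: Y=0.04878+0.000j on G[1,0]
R2: Y=0.02809+0.000j on G[1,3]
C1: Y=0.000+0.001529j on G[2,1]
R3: Y=0.01712+0.000j on G[1,2]
L3: Y=0.000-0.7902j on G[2,3]
R4: Y=0.002924+0.000j on G[3,1]
C2: Y=0.000+0.04811j on G[2,3]
R5: Y=0.09901+0.000j on G[2,0]
R6: Y=0.0006289+0.000j on G[2,1]
C3: Y=0.000+0.01000j on G[0,3]
L4: Y=0.000-0.006196j on G[2,3]
C4: Y=0.000+0.008722j on G[3,0]
L5: Y=0.000-0.02776j on G[0,2]
I1: z[1]−=0.0154, z[0]+=0.0154
L6: Y=0.000-1.159j on G[3,2]
I2: z[3]−=0.019, z[1]+=0.019
V1: row V1−V2=5.85, i_V1 at 1,2
solve → V1=5.812-0.2739j, V2=-0.03775-0.2739j, V3=-0.03676-0.1907j
aux → i_V1=-0.5652+14.44j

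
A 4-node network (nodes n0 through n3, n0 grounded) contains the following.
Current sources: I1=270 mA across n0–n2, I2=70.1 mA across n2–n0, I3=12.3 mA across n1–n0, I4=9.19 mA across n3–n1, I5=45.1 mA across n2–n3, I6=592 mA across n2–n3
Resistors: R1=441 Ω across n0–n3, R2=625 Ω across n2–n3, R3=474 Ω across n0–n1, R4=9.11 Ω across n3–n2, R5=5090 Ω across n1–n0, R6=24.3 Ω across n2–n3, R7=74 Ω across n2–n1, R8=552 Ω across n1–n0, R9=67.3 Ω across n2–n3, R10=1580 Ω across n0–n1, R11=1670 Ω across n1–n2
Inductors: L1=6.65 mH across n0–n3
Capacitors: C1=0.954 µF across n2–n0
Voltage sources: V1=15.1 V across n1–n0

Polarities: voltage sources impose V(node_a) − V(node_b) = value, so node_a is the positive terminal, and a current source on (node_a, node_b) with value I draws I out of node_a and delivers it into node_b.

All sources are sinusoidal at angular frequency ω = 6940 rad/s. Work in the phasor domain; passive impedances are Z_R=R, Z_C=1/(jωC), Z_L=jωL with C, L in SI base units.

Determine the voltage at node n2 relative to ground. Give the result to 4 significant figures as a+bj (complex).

11.10+12.35j V

MNA unknowns: 3 node voltages V₁..V_3 plus 1 source current (V1)
I1: z[0]−=0.27, z[2]+=0.27
I2: z[2]−=0.0701, z[0]+=0.0701
R1: Y=0.002268+0.000j on G[0,3]
R2: Y=0.001600+0.000j on G[2,3]
L1: Y=0.000-0.02167j on G[0,3]
I3: z[1]−=0.0123, z[0]+=0.0123
C1: Y=0.000+0.006621j on G[2,0]
I4: z[3]−=0.00919, z[1]+=0.00919
R3: Y=0.002110+0.000j on G[0,1]
I5: z[2]−=0.0451, z[3]+=0.0451
R4: Y=0.1098+0.000j on G[3,2]
R5: Y=0.0001965+0.000j on G[1,0]
R6: Y=0.04115+0.000j on G[2,3]
R7: Y=0.01351+0.000j on G[2,1]
R8: Y=0.001812+0.000j on G[1,0]
I6: z[2]−=0.592, z[3]+=0.592
R9: Y=0.01486+0.000j on G[2,3]
R10: Y=0.0006329+0.000j on G[0,1]
R11: Y=0.0005988+0.000j on G[1,2]
V1: row V1−V0=15.1, i_V1 at 1,0
solve → V1=15.10+0.000j, V2=11.10+12.35j, V3=12.88+13.83j
aux → i_V1=-0.1313+0.1743j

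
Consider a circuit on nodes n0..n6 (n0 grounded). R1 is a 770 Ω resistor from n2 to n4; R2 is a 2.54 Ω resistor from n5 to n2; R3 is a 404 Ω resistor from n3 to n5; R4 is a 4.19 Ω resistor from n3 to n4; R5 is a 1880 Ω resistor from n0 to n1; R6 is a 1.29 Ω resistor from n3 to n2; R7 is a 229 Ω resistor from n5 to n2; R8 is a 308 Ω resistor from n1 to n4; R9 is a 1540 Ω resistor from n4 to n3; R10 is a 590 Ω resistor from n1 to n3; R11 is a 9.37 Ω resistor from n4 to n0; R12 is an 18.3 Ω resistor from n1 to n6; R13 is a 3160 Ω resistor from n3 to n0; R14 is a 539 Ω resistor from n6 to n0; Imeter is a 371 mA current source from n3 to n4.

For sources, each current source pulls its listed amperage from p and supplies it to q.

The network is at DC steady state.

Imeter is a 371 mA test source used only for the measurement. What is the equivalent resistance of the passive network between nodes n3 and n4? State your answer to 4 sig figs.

Element admittances at DC:
  Y(R1) = 0.001299 S between n2,n4
  Y(R2) = 0.3937 S between n5,n2
  Y(R3) = 0.002475 S between n3,n5
  Y(R4) = 0.2387 S between n3,n4
  Y(R5) = 0.0005319 S between n0,n1
  Y(R6) = 0.7752 S between n3,n2
  Y(R7) = 0.004367 S between n5,n2
  Y(R8) = 0.003247 S between n1,n4
  Y(R9) = 0.0006494 S between n4,n3
  Y(R10) = 0.001695 S between n1,n3
  Y(R11) = 0.1067 S between n4,n0
  Y(R12) = 0.05464 S between n1,n6
  Y(R13) = 0.0003165 S between n3,n0
  Y(R14) = 0.001855 S between n6,n0
  Imeter: injects 0.371 A into n4 (from n3)
Assemble and solve the 6×6 MNA system:
  V(n1)=-0.3490  V(n2)=-1.517  V(n3)=-1.520  V(n4)=0.01211  V(n5)=-1.517  V(n6)=-0.3375

R_eq = 4.129 Ω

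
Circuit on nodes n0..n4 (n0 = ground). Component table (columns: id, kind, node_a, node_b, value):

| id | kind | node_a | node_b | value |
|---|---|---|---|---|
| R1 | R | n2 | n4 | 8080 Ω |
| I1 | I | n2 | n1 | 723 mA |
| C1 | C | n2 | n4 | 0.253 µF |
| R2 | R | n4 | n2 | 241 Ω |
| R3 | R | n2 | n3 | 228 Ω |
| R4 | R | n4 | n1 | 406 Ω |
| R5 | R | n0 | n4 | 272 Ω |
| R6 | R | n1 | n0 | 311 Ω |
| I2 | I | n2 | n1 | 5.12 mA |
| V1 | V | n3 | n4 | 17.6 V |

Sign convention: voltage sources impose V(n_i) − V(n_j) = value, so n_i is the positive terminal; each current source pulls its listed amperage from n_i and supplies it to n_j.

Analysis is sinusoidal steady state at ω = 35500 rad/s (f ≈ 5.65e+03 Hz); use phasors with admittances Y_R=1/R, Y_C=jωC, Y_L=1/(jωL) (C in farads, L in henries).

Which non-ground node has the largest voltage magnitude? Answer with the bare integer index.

MNA unknowns: 4 node voltages V₁..V_4 plus 1 source current (V1)
R1: Y=0.0001238+0.000j on G[2,4]
I1: z[2]−=0.723, z[1]+=0.723
C1: Y=0.000+0.008981j on G[2,4]
R2: Y=0.004149+0.000j on G[4,2]
R3: Y=0.004386+0.000j on G[2,3]
R4: Y=0.002463+0.000j on G[4,1]
R5: Y=0.003676+0.000j on G[0,4]
R6: Y=0.003215+0.000j on G[1,0]
I2: z[2]−=0.00512, z[1]+=0.00512
V1: row V3−V4=17.6, i_V1 at 3,4
solve → V1=92.96+0.000j, V2=-117.5+37.56j, V3=-63.70+0.000j, V4=-81.30+0.000j
aux → i_V1=-0.2360+0.1647j

2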